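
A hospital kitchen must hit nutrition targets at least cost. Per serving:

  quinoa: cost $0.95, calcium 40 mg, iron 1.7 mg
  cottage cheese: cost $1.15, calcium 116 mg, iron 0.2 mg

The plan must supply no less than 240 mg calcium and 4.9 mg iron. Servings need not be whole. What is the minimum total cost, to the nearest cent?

$3.90

An LP optimum is at a vertex; with two nutrient constraints at most two foods are used. Check each candidate.
quinoa only: max(240/40, 4.9/1.7) = 6 servings → $5.70.
cottage cheese only: max(240/116, 4.9/0.2) = 24.5 servings → $28.18.
quinoa + cottage cheese with both tight: 2.751 servings and 1.121 servings → $3.90.
The minimum over all feasible corners is $3.90.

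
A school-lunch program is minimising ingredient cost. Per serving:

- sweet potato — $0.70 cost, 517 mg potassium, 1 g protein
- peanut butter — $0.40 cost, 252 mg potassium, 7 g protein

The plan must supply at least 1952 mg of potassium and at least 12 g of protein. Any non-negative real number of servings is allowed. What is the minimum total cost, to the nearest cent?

$2.72

With two linear requirements the optimum uses one or two foods; enumerate the corners.
sweet potato only: max(1952/517, 12/1) = 12 servings → $8.40.
peanut butter only: max(1952/252, 12/7) = 7.746 servings → $3.10.
sweet potato + peanut butter with both tight: 3.16 servings and 1.263 servings → $2.72.
The minimum over all feasible corners is $2.72.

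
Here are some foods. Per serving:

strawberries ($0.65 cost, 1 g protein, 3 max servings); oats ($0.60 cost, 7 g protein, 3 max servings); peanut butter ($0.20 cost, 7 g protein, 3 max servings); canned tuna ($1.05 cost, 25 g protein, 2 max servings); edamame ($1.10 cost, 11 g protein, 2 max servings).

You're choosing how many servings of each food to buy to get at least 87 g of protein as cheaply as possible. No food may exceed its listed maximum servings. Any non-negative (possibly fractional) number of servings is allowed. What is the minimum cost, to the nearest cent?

$4.07

Cost per g of protein: peanut butter $0.0286, canned tuna $0.0420, oats $0.0857, edamame $0.1000, strawberries $0.6500.
Take 3 servings of peanut butter: +21.0 g protein for $0.60 (total $0.60, still need 66.0 g).
Take 2 servings of canned tuna: +50.0 g protein for $2.10 (total $2.70, still need 16.0 g).
Take 2.286 servings of oats: +16.0 g protein for $1.37 (total $4.07, still need 0.0 g).
Filling from the cheapest source first is optimal under one linear minimum: $4.07.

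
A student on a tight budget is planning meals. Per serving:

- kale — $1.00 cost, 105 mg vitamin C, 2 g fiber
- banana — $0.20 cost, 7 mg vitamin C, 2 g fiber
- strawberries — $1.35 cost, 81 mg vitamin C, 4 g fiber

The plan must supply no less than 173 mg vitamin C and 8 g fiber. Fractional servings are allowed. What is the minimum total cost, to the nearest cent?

$1.98

Compare the cost at each extreme point of the feasible region.
kale only: max(173/105, 8/2) = 4 servings → $4.00.
banana only: max(173/7, 8/2) = 24.71 servings → $4.94.
strawberries only: max(173/81, 8/4) = 2.136 servings → $2.88.
kale + banana with both tight: 1.48 servings and 2.52 servings → $1.98.
kale + strawberries with both tight: 0.1705 servings and 1.915 servings → $2.76.
banana + strawberries: intersection lies outside the first quadrant.
So the least-cost plan costs $1.98.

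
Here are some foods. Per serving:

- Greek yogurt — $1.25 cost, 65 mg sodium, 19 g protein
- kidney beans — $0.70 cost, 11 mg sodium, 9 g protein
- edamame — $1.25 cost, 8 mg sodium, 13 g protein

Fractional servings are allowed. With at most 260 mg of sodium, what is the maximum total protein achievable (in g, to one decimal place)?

Protein per mg sodium: edamame 1.625, kidney beans 0.8182, Greek yogurt 0.2923.
With no serving limits, spend the whole sodium allowance on edamame: 260 mg / 8 mg × 13 g = 422.5 g.

422.5 g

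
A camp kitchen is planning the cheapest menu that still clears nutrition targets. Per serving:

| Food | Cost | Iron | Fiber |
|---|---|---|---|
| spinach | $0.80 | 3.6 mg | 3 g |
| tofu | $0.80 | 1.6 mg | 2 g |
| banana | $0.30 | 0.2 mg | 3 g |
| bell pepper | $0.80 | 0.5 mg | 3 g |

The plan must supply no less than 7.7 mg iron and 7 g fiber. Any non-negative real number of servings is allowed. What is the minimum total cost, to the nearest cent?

$1.76

With two linear requirements the optimum uses one or two foods; enumerate the corners.
spinach only: max(7.7/3.6, 7/3) = 2.333 servings → $1.87.
tofu only: max(7.7/1.6, 7/2) = 4.812 servings → $3.85.
banana only: max(7.7/0.2, 7/3) = 38.5 servings → $11.55.
bell pepper only: max(7.7/0.5, 7/3) = 15.4 servings → $12.32.
spinach + tofu with both tight: 1.75 servings and 0.875 servings → $2.10.
spinach + banana with both tight: 2.127 servings and 0.2059 servings → $1.76.
spinach + bell pepper with both tight: 2.108 servings and 0.2258 servings → $1.87.
tofu + banana: the both-tight solution has a negative serving — not a feasible corner.
tofu + bell pepper: the both-tight solution has a negative serving — not a feasible corner.
banana + bell pepper with both targets exact would need a negative amount; discard.
So the least-cost plan costs $1.76.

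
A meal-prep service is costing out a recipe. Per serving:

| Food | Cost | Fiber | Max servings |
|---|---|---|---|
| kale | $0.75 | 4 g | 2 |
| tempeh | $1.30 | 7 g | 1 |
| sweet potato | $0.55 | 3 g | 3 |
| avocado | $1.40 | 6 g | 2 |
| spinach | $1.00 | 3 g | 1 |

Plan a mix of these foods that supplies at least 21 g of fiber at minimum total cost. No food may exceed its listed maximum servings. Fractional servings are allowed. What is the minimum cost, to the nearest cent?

Cost per g of fiber: sweet potato $0.1833, tempeh $0.1857, kale $0.1875, avocado $0.2333, spinach $0.3333.
Take 3 servings of sweet potato: +9.0 g fiber for $1.65 (total $1.65, still need 12.0 g).
Take 1 serving of tempeh: +7.0 g fiber for $1.30 (total $2.95, still need 5.0 g).
Take 1.25 servings of kale: +5.0 g fiber for $0.94 (total $3.89, still need 0.0 g).
Filling from the cheapest source first is optimal under one linear minimum: $3.89.

$3.89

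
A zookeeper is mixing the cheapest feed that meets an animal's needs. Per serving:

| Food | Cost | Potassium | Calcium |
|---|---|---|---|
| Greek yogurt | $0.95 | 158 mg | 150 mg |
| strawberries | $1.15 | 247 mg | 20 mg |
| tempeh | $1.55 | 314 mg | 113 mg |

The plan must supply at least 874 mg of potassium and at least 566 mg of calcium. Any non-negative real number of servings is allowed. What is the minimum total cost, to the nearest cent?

This is a tiny linear program; its minimum lies at a vertex of the feasible set. List the vertices and price them.
Greek yogurt only: max(874/158, 566/150) = 5.532 servings → $5.26.
strawberries only: max(874/247, 566/20) = 28.3 servings → $32.55.
tempeh only: max(874/314, 566/113) = 5.009 servings → $7.76.
Greek yogurt + strawberries with both tight: 3.609 servings and 1.23 servings → $4.84.
Greek yogurt + tempeh with both tight: 2.7 servings and 1.425 servings → $4.77.
strawberries + tempeh with both targets exact would need a negative amount; discard.
Cheapest feasible corner: $4.77.

$4.77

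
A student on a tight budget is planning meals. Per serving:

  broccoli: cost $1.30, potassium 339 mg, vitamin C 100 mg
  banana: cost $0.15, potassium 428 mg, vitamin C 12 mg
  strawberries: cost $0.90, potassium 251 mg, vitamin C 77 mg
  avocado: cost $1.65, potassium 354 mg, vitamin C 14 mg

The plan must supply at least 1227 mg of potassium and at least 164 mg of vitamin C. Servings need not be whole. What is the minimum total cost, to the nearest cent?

$1.93

The cheapest plan sits at a corner of the feasible region — with two constraints it uses at most two foods.
broccoli only: max(1227/339, 164/100) = 3.619 servings → $4.71.
banana only: max(1227/428, 164/12) = 13.67 servings → $2.05.
strawberries only: max(1227/251, 164/77) = 4.888 servings → $4.40.
avocado only: max(1227/354, 164/14) = 11.71 servings → $19.33.
broccoli + banana with both tight: 1.432 servings and 1.733 servings → $2.12.
broccoli + strawberries: intersection lies outside the first quadrant.
broccoli + avocado with both tight: 1.334 servings and 2.189 servings → $5.35.
banana + strawberries with both tight: 1.78 servings and 1.852 servings → $1.93.
banana + avocado with both targets exact would need a negative amount; discard.
strawberries + avocado with both tight: 1.722 servings and 2.245 servings → $5.25.
Cheapest feasible corner: $1.93.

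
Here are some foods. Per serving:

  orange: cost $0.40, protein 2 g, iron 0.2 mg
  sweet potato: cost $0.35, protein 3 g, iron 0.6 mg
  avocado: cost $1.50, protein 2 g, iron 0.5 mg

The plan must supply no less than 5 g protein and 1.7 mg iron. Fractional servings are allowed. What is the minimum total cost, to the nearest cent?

This is a tiny linear program; its minimum lies at a vertex of the feasible set. List the vertices and price them.
orange only: max(5/2, 1.7/0.2) = 8.5 servings → $3.40.
sweet potato only: max(5/3, 1.7/0.6) = 2.833 servings → $0.99.
avocado only: max(5/2, 1.7/0.5) = 3.4 servings → $5.10.
orange + sweet potato with both targets exact would need a negative amount; discard.
orange + avocado: intersection lies outside the first quadrant.
sweet potato + avocado: intersection lies outside the first quadrant.
Cheapest feasible corner: $0.99.

$0.99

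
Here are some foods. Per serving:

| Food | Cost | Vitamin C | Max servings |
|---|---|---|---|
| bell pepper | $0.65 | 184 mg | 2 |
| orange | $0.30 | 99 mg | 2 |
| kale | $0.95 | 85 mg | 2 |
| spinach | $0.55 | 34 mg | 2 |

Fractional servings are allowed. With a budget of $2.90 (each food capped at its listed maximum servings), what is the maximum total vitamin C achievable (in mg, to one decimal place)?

655.5 mg

Vitamin C per dollar: orange 330, bell pepper 283.1, kale 89.47, spinach 61.82.
Take 2 servings of orange: spends $0.60, +198.0 mg vitamin C (running total 198.0 mg).
Take 2 servings of bell pepper: spends $1.30, +368.0 mg vitamin C (running total 566.0 mg).
Take 1.053 servings of kale: spends $1.00, +89.5 mg vitamin C (running total 655.5 mg).
Filling greedily by vitamin C-per-dollar is optimal for one linear limit, giving 655.5 mg.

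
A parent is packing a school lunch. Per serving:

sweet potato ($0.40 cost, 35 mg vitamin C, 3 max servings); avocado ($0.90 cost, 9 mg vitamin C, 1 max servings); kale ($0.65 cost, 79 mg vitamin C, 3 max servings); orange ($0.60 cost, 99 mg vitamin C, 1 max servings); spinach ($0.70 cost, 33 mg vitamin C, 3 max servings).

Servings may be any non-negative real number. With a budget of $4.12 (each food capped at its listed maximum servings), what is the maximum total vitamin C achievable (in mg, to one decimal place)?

458.4 mg

Vitamin C per dollar: orange 165, kale 121.5, sweet potato 87.5, spinach 47.14, avocado 10.
Take 1 serving of orange: spends $0.60, +99.0 mg vitamin C (running total 99.0 mg).
Take 3 servings of kale: spends $1.95, +237.0 mg vitamin C (running total 336.0 mg).
Take 3 servings of sweet potato: spends $1.20, +105.0 mg vitamin C (running total 441.0 mg).
Take 0.5286 servings of spinach: spends $0.37, +17.4 mg vitamin C (running total 458.4 mg).
Filling greedily by vitamin C-per-dollar is optimal for one linear limit, giving 458.4 mg.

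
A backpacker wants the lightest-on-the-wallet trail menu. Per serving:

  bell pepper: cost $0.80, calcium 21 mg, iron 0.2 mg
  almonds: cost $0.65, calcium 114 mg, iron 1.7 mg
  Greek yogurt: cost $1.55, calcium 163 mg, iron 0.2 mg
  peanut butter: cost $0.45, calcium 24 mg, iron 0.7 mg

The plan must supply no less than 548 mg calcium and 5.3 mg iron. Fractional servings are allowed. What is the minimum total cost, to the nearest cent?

$3.12

bell pepper only: max(548/21, 5.3/0.2) = 26.5 servings → $21.20.
almonds only: max(548/114, 5.3/1.7) = 4.807 servings → $3.12.
Greek yogurt only: max(548/163, 5.3/0.2) = 26.5 servings → $41.08.
peanut butter only: max(548/24, 5.3/0.7) = 22.83 servings → $10.28.
bell pepper + almonds with both tight: 25.38 servings and 0.1318 servings → $20.39.
bell pepper + Greek yogurt with both targets exact would need a negative amount; discard.
bell pepper + peanut butter with both tight: 25.9 servings and 0.1717 servings → $20.80.
almonds + Greek yogurt with both tight: 2.966 servings and 1.287 servings → $3.92.
almonds + peanut butter: the both-tight solution has a negative serving — not a feasible corner.
Greek yogurt + peanut butter with both tight: 2.346 servings and 6.901 servings → $6.74.
Cheapest feasible corner: $3.12.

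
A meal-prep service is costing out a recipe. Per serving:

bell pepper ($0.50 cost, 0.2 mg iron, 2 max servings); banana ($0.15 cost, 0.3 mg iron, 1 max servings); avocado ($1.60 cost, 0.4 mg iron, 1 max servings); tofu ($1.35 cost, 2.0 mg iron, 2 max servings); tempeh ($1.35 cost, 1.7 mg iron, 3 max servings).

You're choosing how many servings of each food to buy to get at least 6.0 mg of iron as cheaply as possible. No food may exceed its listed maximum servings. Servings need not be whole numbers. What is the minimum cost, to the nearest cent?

$4.20

Cost per mg of iron: banana $0.5000, tofu $0.6750, tempeh $0.7941, bell pepper $2.5000, avocado $4.0000.
Take 1 serving of banana: +0.3 mg iron for $0.15 (total $0.15, still need 5.7 mg).
Take 2 servings of tofu: +4.0 mg iron for $2.70 (total $2.85, still need 1.7 mg).
Take 1 serving of tempeh: +1.7 mg iron for $1.35 (total $4.20, still need 0.0 mg).
Greedy by cheapest-per-mg is optimal for a single linear constraint, so the minimum cost is $4.20.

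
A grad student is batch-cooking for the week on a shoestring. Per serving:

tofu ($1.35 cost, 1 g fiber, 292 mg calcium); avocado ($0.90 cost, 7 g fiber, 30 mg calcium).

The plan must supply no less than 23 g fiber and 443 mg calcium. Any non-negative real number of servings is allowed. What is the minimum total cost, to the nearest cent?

$4.42

The cheapest plan sits at a corner of the feasible region — with two constraints it uses at most two foods.
tofu only: max(23/1, 443/292) = 23 servings → $31.05.
avocado only: max(23/7, 443/30) = 14.77 servings → $13.29.
tofu + avocado with both tight: 1.197 servings and 3.115 servings → $4.42.
So the least-cost plan costs $4.42.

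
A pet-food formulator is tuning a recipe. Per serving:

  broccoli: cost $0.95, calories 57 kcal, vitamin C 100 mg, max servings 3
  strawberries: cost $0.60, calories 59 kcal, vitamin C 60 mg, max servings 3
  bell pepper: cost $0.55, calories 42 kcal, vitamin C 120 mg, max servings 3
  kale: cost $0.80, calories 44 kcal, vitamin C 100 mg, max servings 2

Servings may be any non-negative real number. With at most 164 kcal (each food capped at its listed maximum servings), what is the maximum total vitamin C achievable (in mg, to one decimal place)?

446.4 mg

Vitamin C per kcal: bell pepper 2.857, kale 2.273, broccoli 1.754, strawberries 1.017.
Take 3 servings of bell pepper: uses 126 kcal, +360.0 mg vitamin C (running total 360.0 mg).
Take 0.8636 servings of kale: uses 38 kcal, +86.4 mg vitamin C (running total 446.4 mg).
Greedy by best ratio exhausts the calories allowance optimally: 446.4 mg.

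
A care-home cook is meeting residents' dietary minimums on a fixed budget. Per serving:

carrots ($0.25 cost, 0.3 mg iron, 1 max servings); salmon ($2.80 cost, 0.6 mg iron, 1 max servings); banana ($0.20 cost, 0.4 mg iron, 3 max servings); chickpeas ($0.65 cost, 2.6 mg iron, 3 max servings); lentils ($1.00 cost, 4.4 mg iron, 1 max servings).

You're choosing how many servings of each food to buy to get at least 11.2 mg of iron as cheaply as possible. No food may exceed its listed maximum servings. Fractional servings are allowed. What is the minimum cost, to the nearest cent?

Cost per mg of iron: lentils $0.2273, chickpeas $0.2500, banana $0.5000, carrots $0.8333, salmon $4.6667.
Take 1 serving of lentils: +4.4 mg iron for $1.00 (total $1.00, still need 6.8 mg).
Take 2.615 servings of chickpeas: +6.8 mg iron for $1.70 (total $2.70, still need 0.0 mg).
Filling from the cheapest source first is optimal under one linear minimum: $2.70.

$2.70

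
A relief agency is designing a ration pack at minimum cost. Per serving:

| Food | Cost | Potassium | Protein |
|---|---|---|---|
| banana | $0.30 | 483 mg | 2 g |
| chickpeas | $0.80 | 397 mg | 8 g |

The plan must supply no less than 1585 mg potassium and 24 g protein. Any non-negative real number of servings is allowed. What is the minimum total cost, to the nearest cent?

Check every corner: each single food scaled to meet both minima, and each pair solved so both constraints bind.
banana only: max(1585/483, 24/2) = 12 servings → $3.60.
chickpeas only: max(1585/397, 24/8) = 3.992 servings → $3.19.
banana + chickpeas with both tight: 1.027 servings and 2.743 servings → $2.50.
Cheapest feasible corner: $2.50.

$2.50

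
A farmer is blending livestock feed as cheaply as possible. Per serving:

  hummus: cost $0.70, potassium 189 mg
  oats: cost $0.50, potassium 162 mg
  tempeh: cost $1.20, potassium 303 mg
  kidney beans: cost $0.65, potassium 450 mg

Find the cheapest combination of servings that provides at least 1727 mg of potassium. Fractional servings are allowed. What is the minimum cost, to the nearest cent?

Cost per mg of potassium: kidney beans $0.0014, oats $0.0031, hummus $0.0037, tempeh $0.0040.
With no serving limits, use only kidney beans: 1727 mg / 450 mg = 3.838 servings × $0.65 = $2.49.

$2.49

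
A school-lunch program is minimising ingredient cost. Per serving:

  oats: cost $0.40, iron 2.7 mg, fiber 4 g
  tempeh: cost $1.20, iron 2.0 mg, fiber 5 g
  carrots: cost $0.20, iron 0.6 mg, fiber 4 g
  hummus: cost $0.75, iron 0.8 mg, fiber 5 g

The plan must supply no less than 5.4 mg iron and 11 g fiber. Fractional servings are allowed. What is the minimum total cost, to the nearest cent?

$0.91

An LP optimum is at a vertex; with two nutrient constraints at most two foods are used. Check each candidate.
oats only: max(5.4/2.7, 11/4) = 2.75 servings → $1.10.
tempeh only: max(5.4/2.0, 11/5) = 2.7 servings → $3.24.
carrots only: max(5.4/0.6, 11/4) = 9 servings → $1.80.
hummus only: max(5.4/0.8, 11/5) = 6.75 servings → $5.06.
oats + tempeh with both tight: 0.9091 servings and 1.473 servings → $2.13.
oats + carrots with both tight: 1.786 servings and 0.9643 servings → $0.91.
oats + hummus with both tight: 1.767 servings and 0.7864 servings → $1.30.
tempeh + carrots with both targets exact would need a negative amount; discard.
tempeh + hummus: the both-tight solution has a negative serving — not a feasible corner.
carrots + hummus: intersection lies outside the first quadrant.
The minimum over all feasible corners is $0.91.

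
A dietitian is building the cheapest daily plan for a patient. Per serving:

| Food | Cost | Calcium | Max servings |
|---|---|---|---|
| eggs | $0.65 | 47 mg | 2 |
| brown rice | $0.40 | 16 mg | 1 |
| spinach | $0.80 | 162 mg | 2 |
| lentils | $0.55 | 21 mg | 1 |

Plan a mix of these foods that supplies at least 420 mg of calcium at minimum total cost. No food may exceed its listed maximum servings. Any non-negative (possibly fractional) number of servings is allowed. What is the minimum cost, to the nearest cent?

Cost per mg of calcium: spinach $0.0049, eggs $0.0138, brown rice $0.0250, lentils $0.0262.
Take 2 servings of spinach: +324.0 mg calcium for $1.60 (total $1.60, still need 96.0 mg).
Take 2 servings of eggs: +94.0 mg calcium for $1.30 (total $2.90, still need 2.0 mg).
Take 0.125 servings of brown rice: +2.0 mg calcium for $0.05 (total $2.95, still need 0.0 mg).
Filling from the cheapest source first is optimal under one linear minimum: $2.95.

$2.95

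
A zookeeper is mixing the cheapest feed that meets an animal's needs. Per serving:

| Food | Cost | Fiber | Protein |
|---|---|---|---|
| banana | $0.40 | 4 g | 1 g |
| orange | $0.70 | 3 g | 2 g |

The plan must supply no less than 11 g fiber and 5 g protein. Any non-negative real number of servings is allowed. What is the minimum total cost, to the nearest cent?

$1.82

Minimising a linear cost over {fiber ≥ 11, protein ≥ 5, servings ≥ 0} — the optimum is at a vertex, using one or two foods.
banana only: max(11/4, 5/1) = 5 servings → $2.00.
orange only: max(11/3, 5/2) = 3.667 servings → $2.57.
banana + orange with both tight: 1.4 servings and 1.8 servings → $1.82.
The minimum over all feasible corners is $1.82.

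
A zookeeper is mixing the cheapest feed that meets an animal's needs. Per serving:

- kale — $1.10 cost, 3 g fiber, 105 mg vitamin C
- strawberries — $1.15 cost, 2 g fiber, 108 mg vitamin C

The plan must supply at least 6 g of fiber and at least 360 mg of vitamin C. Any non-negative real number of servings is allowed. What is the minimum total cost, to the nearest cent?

Compare the cost at each extreme point of the feasible region.
kale only: max(6/3, 360/105) = 3.429 servings → $3.77.
strawberries only: max(6/2, 360/108) = 3.333 servings → $3.83.
kale + strawberries: the both-tight solution has a negative serving — not a feasible corner.
Cheapest feasible corner: $3.77.

$3.77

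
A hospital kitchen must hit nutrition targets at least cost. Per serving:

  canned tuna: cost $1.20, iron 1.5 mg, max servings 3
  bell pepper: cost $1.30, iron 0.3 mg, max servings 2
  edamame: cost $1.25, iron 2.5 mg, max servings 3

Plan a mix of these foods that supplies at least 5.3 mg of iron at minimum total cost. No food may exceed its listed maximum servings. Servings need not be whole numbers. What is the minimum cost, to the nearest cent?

$2.65

Cost per mg of iron: edamame $0.5000, canned tuna $0.8000, bell pepper $4.3333.
Take 2.12 servings of edamame: +5.3 mg iron for $2.65 (total $2.65, still need 0.0 mg).
Greedy by cheapest-per-mg is optimal for a single linear constraint, so the minimum cost is $2.65.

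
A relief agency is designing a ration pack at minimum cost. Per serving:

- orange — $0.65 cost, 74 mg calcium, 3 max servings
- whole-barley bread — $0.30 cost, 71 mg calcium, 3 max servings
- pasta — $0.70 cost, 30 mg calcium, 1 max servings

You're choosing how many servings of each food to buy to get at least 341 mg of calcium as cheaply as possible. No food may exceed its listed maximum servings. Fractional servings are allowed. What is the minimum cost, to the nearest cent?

Cost per mg of calcium: whole-barley bread $0.0042, orange $0.0088, pasta $0.0233.
Take 3 servings of whole-barley bread: +213.0 mg calcium for $0.90 (total $0.90, still need 128.0 mg).
Take 1.73 servings of orange: +128.0 mg calcium for $1.12 (total $2.02, still need 0.0 mg).
Filling from the cheapest source first is optimal under one linear minimum: $2.02.

$2.02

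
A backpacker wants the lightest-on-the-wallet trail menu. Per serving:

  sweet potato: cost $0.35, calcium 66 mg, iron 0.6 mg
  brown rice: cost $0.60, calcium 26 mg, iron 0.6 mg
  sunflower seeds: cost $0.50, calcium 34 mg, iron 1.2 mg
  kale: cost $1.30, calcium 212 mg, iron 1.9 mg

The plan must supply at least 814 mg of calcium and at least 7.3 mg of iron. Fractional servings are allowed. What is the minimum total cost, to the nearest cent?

$4.32

sweet potato only: max(814/66, 7.3/0.6) = 12.33 servings → $4.32.
brown rice only: max(814/26, 7.3/0.6) = 31.31 servings → $18.78.
sunflower seeds only: max(814/34, 7.3/1.2) = 23.94 servings → $11.97.
kale only: max(814/212, 7.3/1.9) = 3.842 servings → $4.99.
sweet potato + brown rice: the both-tight solution has a negative serving — not a feasible corner.
sweet potato + sunflower seeds: the both-tight solution has a negative serving — not a feasible corner.
sweet potato + kale with both tight: 0.5556 servings and 3.667 servings → $4.96.
brown rice + sunflower seeds: the both-tight solution has a negative serving — not a feasible corner.
brown rice + kale with both tight: 0.01285 servings and 3.838 servings → $5.00.
sunflower seeds + kale with both tight: 0.005269 servings and 3.839 servings → $4.99.
Cheapest feasible corner: $4.32.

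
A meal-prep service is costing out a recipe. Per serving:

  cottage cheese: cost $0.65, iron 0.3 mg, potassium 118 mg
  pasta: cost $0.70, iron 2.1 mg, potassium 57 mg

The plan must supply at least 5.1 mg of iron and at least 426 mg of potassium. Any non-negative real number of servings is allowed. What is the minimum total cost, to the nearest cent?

This is a tiny linear program; its minimum lies at a vertex of the feasible set. List the vertices and price them.
cottage cheese only: max(5.1/0.3, 426/118) = 17 servings → $11.05.
pasta only: max(5.1/2.1, 426/57) = 7.474 servings → $5.23.
cottage cheese + pasta with both tight: 2.618 servings and 2.055 servings → $3.14.
Cheapest feasible corner: $3.14.

$3.14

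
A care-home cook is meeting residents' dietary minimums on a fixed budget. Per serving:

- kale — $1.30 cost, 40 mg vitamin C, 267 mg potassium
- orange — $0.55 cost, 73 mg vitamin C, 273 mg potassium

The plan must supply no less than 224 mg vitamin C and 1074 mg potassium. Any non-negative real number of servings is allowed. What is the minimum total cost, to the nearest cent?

$2.16

At the optimum either one food covers both requirements or two foods hit both targets exactly; no other combination can be cheaper.
kale only: max(224/40, 1074/267) = 5.6 servings → $7.28.
orange only: max(224/73, 1074/273) = 3.934 servings → $2.16.
kale + orange with both tight: 2.013 servings and 1.966 servings → $3.70.
So the least-cost plan costs $2.16.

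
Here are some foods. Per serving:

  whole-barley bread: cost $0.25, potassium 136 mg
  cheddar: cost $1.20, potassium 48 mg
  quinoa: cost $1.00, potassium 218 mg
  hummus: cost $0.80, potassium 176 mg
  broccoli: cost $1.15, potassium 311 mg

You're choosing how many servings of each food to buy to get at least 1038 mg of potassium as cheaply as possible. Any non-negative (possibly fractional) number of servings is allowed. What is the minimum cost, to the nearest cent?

Cost per mg of potassium: whole-barley bread $0.0018, broccoli $0.0037, hummus $0.0045, quinoa $0.0046, cheddar $0.0250.
With no serving limits, use only whole-barley bread: 1038 mg / 136 mg = 7.632 servings × $0.25 = $1.91.

$1.91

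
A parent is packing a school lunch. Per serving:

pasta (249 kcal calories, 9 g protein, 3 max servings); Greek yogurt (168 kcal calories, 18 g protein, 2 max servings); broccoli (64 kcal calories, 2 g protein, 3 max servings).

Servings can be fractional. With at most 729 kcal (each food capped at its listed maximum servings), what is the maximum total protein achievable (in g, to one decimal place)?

Protein per kcal: Greek yogurt 0.1071, pasta 0.03614, broccoli 0.03125.
Take 2 servings of Greek yogurt: uses 336 kcal, +36.0 g protein (running total 36.0 g).
Take 1.578 servings of pasta: uses 393 kcal, +14.2 g protein (running total 50.2 g).
Greedy by best ratio exhausts the calories allowance optimally: 50.2 g.

50.2 g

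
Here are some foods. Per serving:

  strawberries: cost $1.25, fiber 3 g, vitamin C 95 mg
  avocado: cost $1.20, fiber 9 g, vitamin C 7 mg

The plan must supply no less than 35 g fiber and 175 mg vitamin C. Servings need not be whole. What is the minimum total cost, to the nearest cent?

$6.02

This is a tiny linear program; its minimum lies at a vertex of the feasible set. List the vertices and price them.
strawberries only: max(35/3, 175/95) = 11.67 servings → $14.58.
avocado only: max(35/9, 175/7) = 25 servings → $30.00.
strawberries + avocado with both tight: 1.595 servings and 3.357 servings → $6.02.
The minimum over all feasible corners is $6.02.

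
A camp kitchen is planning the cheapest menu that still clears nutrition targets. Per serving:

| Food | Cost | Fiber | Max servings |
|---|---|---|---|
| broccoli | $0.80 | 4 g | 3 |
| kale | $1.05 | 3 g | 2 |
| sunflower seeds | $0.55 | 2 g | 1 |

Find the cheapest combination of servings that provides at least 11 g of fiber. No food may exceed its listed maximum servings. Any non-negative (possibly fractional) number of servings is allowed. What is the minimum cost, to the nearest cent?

Cost per g of fiber: broccoli $0.2000, sunflower seeds $0.2750, kale $0.3500.
Take 2.75 servings of broccoli: +11.0 g fiber for $2.20 (total $2.20, still need 0.0 g).
Greedy by cheapest-per-g is optimal for a single linear constraint, so the minimum cost is $2.20.

$2.20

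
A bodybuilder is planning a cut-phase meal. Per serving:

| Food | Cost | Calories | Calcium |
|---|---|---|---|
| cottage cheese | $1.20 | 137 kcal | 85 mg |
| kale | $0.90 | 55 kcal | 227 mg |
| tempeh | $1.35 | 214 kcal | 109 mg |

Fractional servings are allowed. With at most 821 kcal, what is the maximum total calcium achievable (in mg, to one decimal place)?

Calcium per kcal: kale 4.127, cottage cheese 0.6204, tempeh 0.5093.
With no serving limits, spend the whole calories allowance on kale: 821 kcal / 55 kcal × 227 mg = 3388.5 mg.

3388.5 mg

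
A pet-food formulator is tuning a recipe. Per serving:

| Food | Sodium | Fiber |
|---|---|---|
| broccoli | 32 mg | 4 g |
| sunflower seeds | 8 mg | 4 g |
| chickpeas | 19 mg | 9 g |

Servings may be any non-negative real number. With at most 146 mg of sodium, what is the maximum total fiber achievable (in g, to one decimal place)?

73.0 g

Fiber per mg sodium: sunflower seeds 0.5, chickpeas 0.4737, broccoli 0.125.
With no serving limits, spend the whole sodium allowance on sunflower seeds: 146 mg / 8 mg × 4 g = 73.0 g.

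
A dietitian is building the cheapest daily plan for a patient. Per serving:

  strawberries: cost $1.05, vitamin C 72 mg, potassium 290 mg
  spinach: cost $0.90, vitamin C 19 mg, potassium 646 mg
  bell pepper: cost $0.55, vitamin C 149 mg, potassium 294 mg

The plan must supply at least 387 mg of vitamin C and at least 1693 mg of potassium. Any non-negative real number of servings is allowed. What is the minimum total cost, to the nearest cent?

$2.70

With two linear requirements the optimum uses one or two foods; enumerate the corners.
strawberries only: max(387/72, 1693/290) = 5.838 servings → $6.13.
spinach only: max(387/19, 1693/646) = 20.37 servings → $18.33.
bell pepper only: max(387/149, 1693/294) = 5.759 servings → $3.17.
strawberries + spinach with both tight: 5.313 servings and 0.2357 servings → $5.79.
strawberries + bell pepper: the both-tight solution has a negative serving — not a feasible corner.
spinach + bell pepper with both tight: 1.527 servings and 2.403 servings → $2.70.
The minimum over all feasible corners is $2.70.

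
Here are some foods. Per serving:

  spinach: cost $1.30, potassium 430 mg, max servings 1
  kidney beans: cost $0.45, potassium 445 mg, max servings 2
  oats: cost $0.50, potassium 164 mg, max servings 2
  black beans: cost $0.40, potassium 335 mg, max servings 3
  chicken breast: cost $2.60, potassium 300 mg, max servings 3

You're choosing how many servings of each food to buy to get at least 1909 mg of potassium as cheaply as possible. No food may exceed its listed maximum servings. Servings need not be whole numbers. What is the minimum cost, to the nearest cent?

Cost per mg of potassium: kidney beans $0.0010, black beans $0.0012, spinach $0.0030, oats $0.0030, chicken breast $0.0087.
Take 2 servings of kidney beans: +890.0 mg potassium for $0.90 (total $0.90, still need 1019.0 mg).
Take 3 servings of black beans: +1005.0 mg potassium for $1.20 (total $2.10, still need 14.0 mg).
Take 0.03256 servings of spinach: +14.0 mg potassium for $0.04 (total $2.14, still need 0.0 mg).
Filling from the cheapest source first is optimal under one linear minimum: $2.14.

$2.14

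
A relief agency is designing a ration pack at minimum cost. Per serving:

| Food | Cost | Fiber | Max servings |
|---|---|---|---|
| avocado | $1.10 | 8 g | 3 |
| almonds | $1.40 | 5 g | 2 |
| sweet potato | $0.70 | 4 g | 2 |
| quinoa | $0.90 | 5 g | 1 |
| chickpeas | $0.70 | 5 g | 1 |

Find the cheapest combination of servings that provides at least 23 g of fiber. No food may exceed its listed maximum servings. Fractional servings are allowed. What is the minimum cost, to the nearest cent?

Cost per g of fiber: avocado $0.1375, chickpeas $0.1400, sweet potato $0.1750, quinoa $0.1800, almonds $0.2800.
Take 2.875 servings of avocado: +23.0 g fiber for $3.16 (total $3.16, still need 0.0 g).
Filling from the cheapest source first is optimal under one linear minimum: $3.16.

$3.16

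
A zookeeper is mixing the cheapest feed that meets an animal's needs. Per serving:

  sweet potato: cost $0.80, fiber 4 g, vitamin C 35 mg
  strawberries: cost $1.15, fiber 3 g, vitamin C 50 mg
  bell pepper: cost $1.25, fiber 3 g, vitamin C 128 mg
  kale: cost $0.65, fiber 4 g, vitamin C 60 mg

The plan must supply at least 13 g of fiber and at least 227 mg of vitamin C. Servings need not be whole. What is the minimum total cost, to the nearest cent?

An LP optimum is at a vertex; with two nutrient constraints at most two foods are used. Check each candidate.
sweet potato only: max(13/4, 227/35) = 6.486 servings → $5.19.
strawberries only: max(13/3, 227/50) = 4.54 servings → $5.22.
bell pepper only: max(13/3, 227/128) = 4.333 servings → $5.42.
kale only: max(13/4, 227/60) = 3.783 servings → $2.46.
sweet potato + strawberries: intersection lies outside the first quadrant.
sweet potato + bell pepper with both tight: 2.415 servings and 1.113 servings → $3.32.
sweet potato + kale with both targets exact would need a negative amount; discard.
strawberries + bell pepper with both tight: 4.201 servings and 0.1325 servings → $5.00.
strawberries + kale with both targets exact would need a negative amount; discard.
bell pepper + kale with both tight: 0.3855 servings and 2.961 servings → $2.41.
Cheapest feasible corner: $2.41.

$2.41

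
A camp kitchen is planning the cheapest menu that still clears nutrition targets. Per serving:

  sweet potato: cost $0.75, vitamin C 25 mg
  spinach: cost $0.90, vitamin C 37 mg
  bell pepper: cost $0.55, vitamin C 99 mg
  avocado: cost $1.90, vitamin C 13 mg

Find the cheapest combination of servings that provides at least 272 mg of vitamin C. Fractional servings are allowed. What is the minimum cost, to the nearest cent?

$1.51

Cost per mg of vitamin C: bell pepper $0.0056, spinach $0.0243, sweet potato $0.0300, avocado $0.1462.
With no serving limits, use only bell pepper: 272 mg / 99 mg = 2.747 servings × $0.55 = $1.51.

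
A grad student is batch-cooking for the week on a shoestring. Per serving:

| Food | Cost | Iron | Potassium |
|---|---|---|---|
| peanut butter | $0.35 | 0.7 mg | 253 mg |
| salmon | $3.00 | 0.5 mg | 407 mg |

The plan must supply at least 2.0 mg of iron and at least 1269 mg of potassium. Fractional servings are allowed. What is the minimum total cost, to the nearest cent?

$1.76

peanut butter only: max(2.0/0.7, 1269/253) = 5.016 servings → $1.76.
salmon only: max(2.0/0.5, 1269/407) = 4 servings → $12.00.
peanut butter + salmon with both tight: 1.133 servings and 2.414 servings → $7.64.
The minimum over all feasible corners is $1.76.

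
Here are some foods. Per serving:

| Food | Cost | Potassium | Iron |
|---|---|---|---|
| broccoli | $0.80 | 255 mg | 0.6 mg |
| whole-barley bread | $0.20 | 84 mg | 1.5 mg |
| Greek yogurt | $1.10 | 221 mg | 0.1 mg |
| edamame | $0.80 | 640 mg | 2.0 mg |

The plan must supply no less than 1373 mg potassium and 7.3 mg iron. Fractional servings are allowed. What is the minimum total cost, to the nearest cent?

Two binding constraints pin down two serving amounts, so the optimal mix uses at most two foods. The candidates are each food alone (scaled to the tighter of potassium/iron) and each pair with both constraints tight.
broccoli only: max(1373/255, 7.3/0.6) = 12.17 servings → $9.73.
whole-barley bread only: max(1373/84, 7.3/1.5) = 16.35 servings → $3.27.
Greek yogurt only: max(1373/221, 7.3/0.1) = 73 servings → $80.30.
edamame only: max(1373/640, 7.3/2.0) = 3.65 servings → $2.92.
broccoli + whole-barley bread with both tight: 4.355 servings and 3.125 servings → $4.11.
broccoli + Greek yogurt with both targets exact would need a negative amount; discard.
broccoli + edamame: intersection lies outside the first quadrant.
whole-barley bread + Greek yogurt with both tight: 4.568 servings and 4.476 servings → $5.84.
whole-barley bread + edamame with both tight: 2.432 servings and 1.826 servings → $1.95.
Greek yogurt + edamame: intersection lies outside the first quadrant.
So the least-cost plan costs $1.95.

$1.95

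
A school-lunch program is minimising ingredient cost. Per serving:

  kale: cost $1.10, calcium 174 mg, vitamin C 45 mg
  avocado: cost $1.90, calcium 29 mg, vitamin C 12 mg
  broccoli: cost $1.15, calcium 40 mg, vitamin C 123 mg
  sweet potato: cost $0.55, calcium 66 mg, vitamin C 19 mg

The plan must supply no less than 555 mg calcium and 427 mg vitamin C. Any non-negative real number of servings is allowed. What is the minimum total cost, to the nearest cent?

With two linear requirements the optimum uses one or two foods; enumerate the corners.
kale only: max(555/174, 427/45) = 9.489 servings → $10.44.
avocado only: max(555/29, 427/12) = 35.58 servings → $67.61.
broccoli only: max(555/40, 427/123) = 13.88 servings → $15.96.
sweet potato only: max(555/66, 427/19) = 22.47 servings → $12.36.
kale + avocado with both targets exact would need a negative amount; discard.
kale + broccoli with both tight: 2.611 servings and 2.516 servings → $5.77.
kale + sweet potato with both targets exact would need a negative amount; discard.
avocado + broccoli with both tight: 16.58 servings and 1.854 servings → $33.64.
avocado + sweet potato: intersection lies outside the first quadrant.
broccoli + sweet potato with both tight: 2.397 servings and 6.956 servings → $6.58.
The minimum over all feasible corners is $5.77.

$5.77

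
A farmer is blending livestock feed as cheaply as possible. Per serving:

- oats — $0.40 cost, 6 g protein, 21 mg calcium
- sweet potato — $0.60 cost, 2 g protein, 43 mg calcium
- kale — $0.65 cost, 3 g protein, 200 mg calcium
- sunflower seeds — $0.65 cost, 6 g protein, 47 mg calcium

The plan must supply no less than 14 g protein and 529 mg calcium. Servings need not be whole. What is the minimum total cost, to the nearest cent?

This is a tiny linear program; its minimum lies at a vertex of the feasible set. List the vertices and price them.
oats only: max(14/6, 529/21) = 25.19 servings → $10.08.
sweet potato only: max(14/2, 529/43) = 12.3 servings → $7.38.
kale only: max(14/3, 529/200) = 4.667 servings → $3.03.
sunflower seeds only: max(14/6, 529/47) = 11.26 servings → $7.32.
oats + sweet potato: the both-tight solution has a negative serving — not a feasible corner.
oats + kale with both tight: 1.067 servings and 2.533 servings → $2.07.
oats + sunflower seeds: the both-tight solution has a negative serving — not a feasible corner.
sweet potato + kale with both tight: 4.476 servings and 1.683 servings → $3.78.
sweet potato + sunflower seeds with both targets exact would need a negative amount; discard.
kale + sunflower seeds with both tight: 2.376 servings and 1.145 servings → $2.29.
Cheapest feasible corner: $2.07.

$2.07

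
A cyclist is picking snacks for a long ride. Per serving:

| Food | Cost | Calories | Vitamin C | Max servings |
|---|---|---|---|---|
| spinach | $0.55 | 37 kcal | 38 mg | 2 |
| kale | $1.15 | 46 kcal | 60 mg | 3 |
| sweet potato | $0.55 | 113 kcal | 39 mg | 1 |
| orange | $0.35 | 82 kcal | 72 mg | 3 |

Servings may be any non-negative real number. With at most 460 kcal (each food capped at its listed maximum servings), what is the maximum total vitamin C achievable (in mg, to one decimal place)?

472.7 mg

Vitamin C per kcal: kale 1.304, spinach 1.027, orange 0.878, sweet potato 0.3451.
Take 3 servings of kale: uses 138 kcal, +180.0 mg vitamin C (running total 180.0 mg).
Take 2 servings of spinach: uses 74 kcal, +76.0 mg vitamin C (running total 256.0 mg).
Take 3 servings of orange: uses 246 kcal, +216.0 mg vitamin C (running total 472.0 mg).
Take 0.0177 servings of sweet potato: uses 2 kcal, +0.7 mg vitamin C (running total 472.7 mg).
Filling greedily by vitamin C-per-kcal is optimal for one linear limit, giving 472.7 mg.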